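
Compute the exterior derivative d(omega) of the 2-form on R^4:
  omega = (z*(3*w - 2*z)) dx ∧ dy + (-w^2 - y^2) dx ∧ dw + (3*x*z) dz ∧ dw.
d(omega) = (3*w - 4*z) dx ∧ dy ∧ dz + (2*y + 3*z) dx ∧ dy ∧ dw + (3*z) dx ∧ dz ∧ dw

For a 2-form omega = sum_{i<j} g_{ij} dx_i ∧ dx_j, the exterior derivative is
  d(omega) = sum_{i<j} d(g_{ij}) ∧ dx_i ∧ dx_j = sum_{i<j, k} (∂g_{ij}/∂x_k) dx_k ∧ dx_i ∧ dx_j.
Expand each term, using dx_k ∧ dx_i ∧ dx_j = sgn(permutation) dx_{(a)} ∧ dx_{(b)} ∧ dx_{(c)} with (a < b < c) sorted:
  d(z*(3*w - 2*z)) includes (∂/∂z)(z*(3*w - 2*z)) dz = (3*w - 4*z) dz, which multiplied by dx ∧ dy gives (3*w - 4*z) dx ∧ dy ∧ dz
  d(z*(3*w - 2*z)) includes (∂/∂w)(z*(3*w - 2*z)) dw = (3*z) dw, which multiplied by dx ∧ dy gives (3*z) dx ∧ dy ∧ dw
  d(-w^2 - y^2) includes (∂/∂y)(-w^2 - y^2) dy = (-2*y) dy, which multiplied by dx ∧ dw gives (2*y) dx ∧ dy ∧ dw
  d(3*x*z) includes (∂/∂x)(3*x*z) dx = (3*z) dx, which multiplied by dz ∧ dw gives (3*z) dx ∧ dz ∧ dw
Collecting like 3-forms: d(omega) = (3*w - 4*z) dx ∧ dy ∧ dz + (2*y + 3*z) dx ∧ dy ∧ dw + (3*z) dx ∧ dz ∧ dw.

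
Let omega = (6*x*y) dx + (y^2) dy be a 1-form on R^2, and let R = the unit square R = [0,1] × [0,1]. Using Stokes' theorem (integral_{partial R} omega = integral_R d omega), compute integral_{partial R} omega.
integral_(partial R) omega = -3

Stokes: integral_partial_R omega = integral_R d omega with d omega = (∂Q/∂x - ∂P/∂y) dx ∧ dy.
  ∂Q/∂x = 0
  ∂P/∂y = 6*x
  integrand = ∂Q/∂x - ∂P/∂y = -6*x.
Integrating over R: integral_0^1 integral_0^1 (-6*x) dx dy = -3.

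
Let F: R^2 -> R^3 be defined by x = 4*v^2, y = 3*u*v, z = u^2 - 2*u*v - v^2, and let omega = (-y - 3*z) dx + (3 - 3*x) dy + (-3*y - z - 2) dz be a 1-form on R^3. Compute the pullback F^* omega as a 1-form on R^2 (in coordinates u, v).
F^* omega = (-2*u^3 - 12*u^2*v + 16*u*v^2 - 4*u - 38*v^3 + 13*v) du + (2*u^3 - 8*u^2*v + 13*u + 22*v^3 + 4*v) dv

Using F^*(f dg) = (f ∘ F) d(g ∘ F), substitute each coordinate x_i by F_i(u, v) in f_i, and replace dx_i by d F_i = (∂F_i/∂u) du + (∂F_i/∂v) dv.
  For the x component: f_1(F) = -3*u^2 + 3*u*v + 3*v^2; d F_1 = (0) du + (8*v) dv
  For the y component: f_2(F) = 3 - 12*v^2; d F_2 = (3*v) du + (3*u) dv
  For the z component: f_3(F) = -u^2 - 7*u*v + v^2 - 2; d F_3 = (2*u - 2*v) du + (-2*u - 2*v) dv
Combining and collecting du, dv coefficients:
  coeff of du: -2*u^3 - 12*u^2*v + 16*u*v^2 - 4*u - 38*v^3 + 13*v
  coeff of dv: 2*u^3 - 8*u^2*v + 13*u + 22*v^3 + 4*v
F^* omega = (-2*u^3 - 12*u^2*v + 16*u*v^2 - 4*u - 38*v^3 + 13*v) du + (2*u^3 - 8*u^2*v + 13*u + 22*v^3 + 4*v) dv.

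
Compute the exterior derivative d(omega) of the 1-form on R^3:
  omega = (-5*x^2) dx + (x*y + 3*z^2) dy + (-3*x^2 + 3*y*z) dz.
d(omega) = (y) dx ∧ dy + (-6*x) dx ∧ dz + (-3*z) dy ∧ dz

For a 1-form omega = sum_i f_i dx_i, the exterior derivative is
  d(omega) = sum_{i < j} (∂f_j/∂x_i - ∂f_i/∂x_j) dx_i ∧ dx_j.
  coefficient of dx ∧ dy: ∂f_2/∂x - ∂f_1/∂y = ∂(x*y + 3*z^2)/∂x - ∂(-5*x^2)/∂y = y
  coefficient of dx ∧ dz: ∂f_3/∂x - ∂f_1/∂z = ∂(-3*x^2 + 3*y*z)/∂x - ∂(-5*x^2)/∂z = -6*x
  coefficient of dy ∧ dz: ∂f_3/∂y - ∂f_2/∂z = ∂(-3*x^2 + 3*y*z)/∂y - ∂(x*y + 3*z^2)/∂z = -3*z
Assembling: d(omega) = (y) dx ∧ dy + (-6*x) dx ∧ dz + (-3*z) dy ∧ dz.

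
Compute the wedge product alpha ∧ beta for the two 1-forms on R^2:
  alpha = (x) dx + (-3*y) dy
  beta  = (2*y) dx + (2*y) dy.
alpha ∧ beta = (2*y*(x + 3*y)) dx ∧ dy

Distribute the wedge, using dx_i ∧ dx_j = -dx_j ∧ dx_i and dx_i ∧ dx_i = 0. For each pair (i, j) with i < j, the coefficient of dx_i ∧ dx_j in alpha ∧ beta is (alpha_i * beta_j - alpha_j * beta_i). Collecting: alpha ∧ beta = (2*y*(x + 3*y)) dx ∧ dy.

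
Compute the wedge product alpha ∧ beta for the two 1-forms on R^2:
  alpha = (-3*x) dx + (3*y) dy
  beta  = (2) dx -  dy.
alpha ∧ beta = (3*x - 6*y) dx ∧ dy

Distribute the wedge, using dx_i ∧ dx_j = -dx_j ∧ dx_i and dx_i ∧ dx_i = 0. For each pair (i, j) with i < j, the coefficient of dx_i ∧ dx_j in alpha ∧ beta is (alpha_i * beta_j - alpha_j * beta_i). Collecting: alpha ∧ beta = (3*x - 6*y) dx ∧ dy.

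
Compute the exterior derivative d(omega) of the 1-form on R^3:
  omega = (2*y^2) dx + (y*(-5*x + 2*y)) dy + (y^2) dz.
d(omega) = (-9*y) dx ∧ dy + (2*y) dy ∧ dz

For a 1-form omega = sum_i f_i dx_i, the exterior derivative is
  d(omega) = sum_{i < j} (∂f_j/∂x_i - ∂f_i/∂x_j) dx_i ∧ dx_j.
  coefficient of dx ∧ dy: ∂f_2/∂x - ∂f_1/∂y = ∂(y*(-5*x + 2*y))/∂x - ∂(2*y^2)/∂y = -9*y
  coefficient of dy ∧ dz: ∂f_3/∂y - ∂f_2/∂z = ∂(y^2)/∂y - ∂(y*(-5*x + 2*y))/∂z = 2*y
Assembling: d(omega) = (-9*y) dx ∧ dy + (2*y) dy ∧ dz.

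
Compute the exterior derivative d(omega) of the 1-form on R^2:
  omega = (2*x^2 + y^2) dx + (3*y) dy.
d(omega) = (-2*y) dx ∧ dy

For a 1-form omega = sum_i f_i dx_i, the exterior derivative is
  d(omega) = sum_{i < j} (∂f_j/∂x_i - ∂f_i/∂x_j) dx_i ∧ dx_j.
  coefficient of dx ∧ dy: ∂f_2/∂x - ∂f_1/∂y = ∂(3*y)/∂x - ∂(2*x^2 + y^2)/∂y = -2*y
Assembling: d(omega) = (-2*y) dx ∧ dy.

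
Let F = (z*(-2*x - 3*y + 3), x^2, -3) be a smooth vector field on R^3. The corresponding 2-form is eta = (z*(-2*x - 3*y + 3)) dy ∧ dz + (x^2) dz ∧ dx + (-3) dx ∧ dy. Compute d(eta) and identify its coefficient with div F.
d(eta) = (-2*z) dx ∧ dy ∧ dz; div F = -2*z

For a 2-form in R^3 of the form above, applying d gives a 3-form with coefficient ∂P/∂x + ∂Q/∂y + ∂R/∂z:
  ∂P/∂x = -2*z
  ∂Q/∂y = 0
  ∂R/∂z = 0
Sum = -2*z, which is exactly div F.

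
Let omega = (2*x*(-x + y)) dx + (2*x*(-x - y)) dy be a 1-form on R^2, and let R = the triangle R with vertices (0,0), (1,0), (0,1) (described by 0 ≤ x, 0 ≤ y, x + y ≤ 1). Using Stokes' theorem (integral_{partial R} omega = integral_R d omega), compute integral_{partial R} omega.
integral_(partial R) omega = -4/3

Stokes: integral_partial_R omega = integral_R d omega with d omega = (∂Q/∂x - ∂P/∂y) dx ∧ dy.
  ∂Q/∂x = -4*x - 2*y
  ∂P/∂y = 2*x
  integrand = ∂Q/∂x - ∂P/∂y = -6*x - 2*y.
Integrating over R: integral_0^1 integral_0^{1-x} (-6*x - 2*y) dy dx = -4/3.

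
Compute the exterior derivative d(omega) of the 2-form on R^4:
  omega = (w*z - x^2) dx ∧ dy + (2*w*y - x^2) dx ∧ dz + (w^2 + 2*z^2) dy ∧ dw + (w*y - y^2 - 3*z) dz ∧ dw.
d(omega) = (-w) dx ∧ dy ∧ dz + (z) dx ∧ dy ∧ dw + (2*y) dx ∧ dz ∧ dw + (w - 2*y - 4*z) dy ∧ dz ∧ dw

For a 2-form omega = sum_{i<j} g_{ij} dx_i ∧ dx_j, the exterior derivative is
  d(omega) = sum_{i<j} d(g_{ij}) ∧ dx_i ∧ dx_j = sum_{i<j, k} (∂g_{ij}/∂x_k) dx_k ∧ dx_i ∧ dx_j.
Expand each term, using dx_k ∧ dx_i ∧ dx_j = sgn(permutation) dx_{(a)} ∧ dx_{(b)} ∧ dx_{(c)} with (a < b < c) sorted:
  d(w*z - x^2) includes (∂/∂z)(w*z - x^2) dz = (w) dz, which multiplied by dx ∧ dy gives (w) dx ∧ dy ∧ dz
  d(w*z - x^2) includes (∂/∂w)(w*z - x^2) dw = (z) dw, which multiplied by dx ∧ dy gives (z) dx ∧ dy ∧ dw
  d(2*w*y - x^2) includes (∂/∂y)(2*w*y - x^2) dy = (2*w) dy, which multiplied by dx ∧ dz gives (-2*w) dx ∧ dy ∧ dz
  d(2*w*y - x^2) includes (∂/∂w)(2*w*y - x^2) dw = (2*y) dw, which multiplied by dx ∧ dz gives (2*y) dx ∧ dz ∧ dw
  d(w^2 + 2*z^2) includes (∂/∂z)(w^2 + 2*z^2) dz = (4*z) dz, which multiplied by dy ∧ dw gives (-4*z) dy ∧ dz ∧ dw
  d(w*y - y^2 - 3*z) includes (∂/∂y)(w*y - y^2 - 3*z) dy = (w - 2*y) dy, which multiplied by dz ∧ dw gives (w - 2*y) dy ∧ dz ∧ dw
Collecting like 3-forms: d(omega) = (-w) dx ∧ dy ∧ dz + (z) dx ∧ dy ∧ dw + (2*y) dx ∧ dz ∧ dw + (w - 2*y - 4*z) dy ∧ dz ∧ dw.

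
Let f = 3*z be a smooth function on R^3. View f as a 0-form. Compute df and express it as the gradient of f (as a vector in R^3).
df = (0) dx + (0) dy + (3) dz; grad f = (0, 0, 3)

For a 0-form f, d f = (∂f/∂x) dx + (∂f/∂y) dy + (∂f/∂z) dz. The components of the vector representation are exactly the entries of grad f in Cartesian coordinates:
  ∂f/∂x = 0
  ∂f/∂y = 0
  ∂f/∂z = 3.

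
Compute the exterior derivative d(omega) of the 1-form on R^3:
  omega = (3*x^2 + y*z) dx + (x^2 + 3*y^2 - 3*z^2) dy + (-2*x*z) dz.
d(omega) = (2*x - z) dx ∧ dy + (-y - 2*z) dx ∧ dz + (6*z) dy ∧ dz

For a 1-form omega = sum_i f_i dx_i, the exterior derivative is
  d(omega) = sum_{i < j} (∂f_j/∂x_i - ∂f_i/∂x_j) dx_i ∧ dx_j.
  coefficient of dx ∧ dy: ∂f_2/∂x - ∂f_1/∂y = ∂(x^2 + 3*y^2 - 3*z^2)/∂x - ∂(3*x^2 + y*z)/∂y = 2*x - z
  coefficient of dx ∧ dz: ∂f_3/∂x - ∂f_1/∂z = ∂(-2*x*z)/∂x - ∂(3*x^2 + y*z)/∂z = -y - 2*z
  coefficient of dy ∧ dz: ∂f_3/∂y - ∂f_2/∂z = ∂(-2*x*z)/∂y - ∂(x^2 + 3*y^2 - 3*z^2)/∂z = 6*z
Assembling: d(omega) = (2*x - z) dx ∧ dy + (-y - 2*z) dx ∧ dz + (6*z) dy ∧ dz.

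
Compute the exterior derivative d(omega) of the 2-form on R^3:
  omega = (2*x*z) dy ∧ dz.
d(omega) = (2*z) dx ∧ dy ∧ dz

For a 2-form omega = sum_{i<j} g_{ij} dx_i ∧ dx_j, the exterior derivative is
  d(omega) = sum_{i<j} d(g_{ij}) ∧ dx_i ∧ dx_j = sum_{i<j, k} (∂g_{ij}/∂x_k) dx_k ∧ dx_i ∧ dx_j.
Expand each term, using dx_k ∧ dx_i ∧ dx_j = sgn(permutation) dx_{(a)} ∧ dx_{(b)} ∧ dx_{(c)} with (a < b < c) sorted:
  d(2*x*z) includes (∂/∂x)(2*x*z) dx = (2*z) dx, which multiplied by dy ∧ dz gives (2*z) dx ∧ dy ∧ dz
Collecting like 3-forms: d(omega) = (2*z) dx ∧ dy ∧ dz.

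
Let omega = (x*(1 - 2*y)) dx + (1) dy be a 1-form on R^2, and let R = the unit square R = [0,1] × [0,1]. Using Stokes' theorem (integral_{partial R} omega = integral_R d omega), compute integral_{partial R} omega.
integral_(partial R) omega = 1

Stokes: integral_partial_R omega = integral_R d omega with d omega = (∂Q/∂x - ∂P/∂y) dx ∧ dy.
  ∂Q/∂x = 0
  ∂P/∂y = -2*x
  integrand = ∂Q/∂x - ∂P/∂y = 2*x.
Integrating over R: integral_0^1 integral_0^1 (2*x) dx dy = 1.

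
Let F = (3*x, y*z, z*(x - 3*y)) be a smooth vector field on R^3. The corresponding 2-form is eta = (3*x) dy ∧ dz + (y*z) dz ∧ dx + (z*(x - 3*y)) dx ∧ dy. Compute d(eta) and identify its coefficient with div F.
d(eta) = (x - 3*y + z + 3) dx ∧ dy ∧ dz; div F = x - 3*y + z + 3

For a 2-form in R^3 of the form above, applying d gives a 3-form with coefficient ∂P/∂x + ∂Q/∂y + ∂R/∂z:
  ∂P/∂x = 3
  ∂Q/∂y = z
  ∂R/∂z = x - 3*y
Sum = x - 3*y + z + 3, which is exactly div F.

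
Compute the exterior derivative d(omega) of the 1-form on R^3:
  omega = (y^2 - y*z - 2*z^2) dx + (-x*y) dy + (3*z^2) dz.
d(omega) = (-3*y + z) dx ∧ dy + (y + 4*z) dx ∧ dz

For a 1-form omega = sum_i f_i dx_i, the exterior derivative is
  d(omega) = sum_{i < j} (∂f_j/∂x_i - ∂f_i/∂x_j) dx_i ∧ dx_j.
  coefficient of dx ∧ dy: ∂f_2/∂x - ∂f_1/∂y = ∂(-x*y)/∂x - ∂(y^2 - y*z - 2*z^2)/∂y = -3*y + z
  coefficient of dx ∧ dz: ∂f_3/∂x - ∂f_1/∂z = ∂(3*z^2)/∂x - ∂(y^2 - y*z - 2*z^2)/∂z = y + 4*z
Assembling: d(omega) = (-3*y + z) dx ∧ dy + (y + 4*z) dx ∧ dz.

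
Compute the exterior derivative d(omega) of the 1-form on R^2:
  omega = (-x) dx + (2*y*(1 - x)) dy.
d(omega) = (-2*y) dx ∧ dy

For a 1-form omega = sum_i f_i dx_i, the exterior derivative is
  d(omega) = sum_{i < j} (∂f_j/∂x_i - ∂f_i/∂x_j) dx_i ∧ dx_j.
  coefficient of dx ∧ dy: ∂f_2/∂x - ∂f_1/∂y = ∂(2*y*(1 - x))/∂x - ∂(-x)/∂y = -2*y
Assembling: d(omega) = (-2*y) dx ∧ dy.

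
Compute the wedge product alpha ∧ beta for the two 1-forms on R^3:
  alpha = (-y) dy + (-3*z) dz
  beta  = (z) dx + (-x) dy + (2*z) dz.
alpha ∧ beta = (y*z) dx ∧ dy + (-z*(3*x + 2*y)) dy ∧ dz + (3*z^2) dx ∧ dz

Distribute the wedge, using dx_i ∧ dx_j = -dx_j ∧ dx_i and dx_i ∧ dx_i = 0. For each pair (i, j) with i < j, the coefficient of dx_i ∧ dx_j in alpha ∧ beta is (alpha_i * beta_j - alpha_j * beta_i). Collecting: alpha ∧ beta = (y*z) dx ∧ dy + (-z*(3*x + 2*y)) dy ∧ dz + (3*z^2) dx ∧ dz.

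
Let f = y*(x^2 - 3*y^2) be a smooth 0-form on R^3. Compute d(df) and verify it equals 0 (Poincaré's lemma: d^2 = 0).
d(df) = 0

Step 1: df = sum_i (∂f/∂x_i) dx_i = (2*x*y) dx + (x^2 - 9*y^2) dy + (0) dz.
Step 2: Apply d again. Using the 1-form formula, the coefficient of dx ∧ dy in d(df) is ∂^2 f/∂x ∂y - ∂^2 f/∂y ∂x = (2*x) - (2*x) = 0 (equality of mixed partials for smooth f).
Similarly for dx ∧ dz and dy ∧ dz — all coefficients vanish. So d(df) = 0.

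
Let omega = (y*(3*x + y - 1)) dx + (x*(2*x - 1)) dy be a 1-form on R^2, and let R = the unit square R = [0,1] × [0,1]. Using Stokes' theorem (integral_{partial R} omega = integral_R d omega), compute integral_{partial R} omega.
integral_(partial R) omega = -1/2

Stokes: integral_partial_R omega = integral_R d omega with d omega = (∂Q/∂x - ∂P/∂y) dx ∧ dy.
  ∂Q/∂x = 4*x - 1
  ∂P/∂y = 3*x + 2*y - 1
  integrand = ∂Q/∂x - ∂P/∂y = x - 2*y.
Integrating over R: integral_0^1 integral_0^1 (x - 2*y) dx dy = -1/2.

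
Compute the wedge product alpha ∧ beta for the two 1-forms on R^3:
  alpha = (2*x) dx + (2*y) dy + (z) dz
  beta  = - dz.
alpha ∧ beta = (-2*x) dx ∧ dz + (-2*y) dy ∧ dz

Distribute the wedge, using dx_i ∧ dx_j = -dx_j ∧ dx_i and dx_i ∧ dx_i = 0. For each pair (i, j) with i < j, the coefficient of dx_i ∧ dx_j in alpha ∧ beta is (alpha_i * beta_j - alpha_j * beta_i). Collecting: alpha ∧ beta = (-2*x) dx ∧ dz + (-2*y) dy ∧ dz.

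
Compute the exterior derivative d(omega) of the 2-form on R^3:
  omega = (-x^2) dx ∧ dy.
d(omega) = 0

For a 2-form omega = sum_{i<j} g_{ij} dx_i ∧ dx_j, the exterior derivative is
  d(omega) = sum_{i<j} d(g_{ij}) ∧ dx_i ∧ dx_j = sum_{i<j, k} (∂g_{ij}/∂x_k) dx_k ∧ dx_i ∧ dx_j.
Expand each term, using dx_k ∧ dx_i ∧ dx_j = sgn(permutation) dx_{(a)} ∧ dx_{(b)} ∧ dx_{(c)} with (a < b < c) sorted:

Collecting like 3-forms: d(omega) = 0.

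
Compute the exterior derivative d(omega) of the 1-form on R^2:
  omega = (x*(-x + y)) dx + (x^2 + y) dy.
d(omega) = (x) dx ∧ dy

For a 1-form omega = sum_i f_i dx_i, the exterior derivative is
  d(omega) = sum_{i < j} (∂f_j/∂x_i - ∂f_i/∂x_j) dx_i ∧ dx_j.
  coefficient of dx ∧ dy: ∂f_2/∂x - ∂f_1/∂y = ∂(x^2 + y)/∂x - ∂(x*(-x + y))/∂y = x
Assembling: d(omega) = (x) dx ∧ dy.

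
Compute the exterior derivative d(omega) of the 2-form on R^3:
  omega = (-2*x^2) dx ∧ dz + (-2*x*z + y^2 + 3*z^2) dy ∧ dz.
d(omega) = (-2*z) dx ∧ dy ∧ dz

For a 2-form omega = sum_{i<j} g_{ij} dx_i ∧ dx_j, the exterior derivative is
  d(omega) = sum_{i<j} d(g_{ij}) ∧ dx_i ∧ dx_j = sum_{i<j, k} (∂g_{ij}/∂x_k) dx_k ∧ dx_i ∧ dx_j.
Expand each term, using dx_k ∧ dx_i ∧ dx_j = sgn(permutation) dx_{(a)} ∧ dx_{(b)} ∧ dx_{(c)} with (a < b < c) sorted:
  d(-2*x*z + y^2 + 3*z^2) includes (∂/∂x)(-2*x*z + y^2 + 3*z^2) dx = (-2*z) dx, which multiplied by dy ∧ dz gives (-2*z) dx ∧ dy ∧ dz
Collecting like 3-forms: d(omega) = (-2*z) dx ∧ dy ∧ dz.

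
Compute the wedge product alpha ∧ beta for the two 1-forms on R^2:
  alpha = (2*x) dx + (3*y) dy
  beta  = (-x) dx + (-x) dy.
alpha ∧ beta = (x*(-2*x + 3*y)) dx ∧ dy

Distribute the wedge, using dx_i ∧ dx_j = -dx_j ∧ dx_i and dx_i ∧ dx_i = 0. For each pair (i, j) with i < j, the coefficient of dx_i ∧ dx_j in alpha ∧ beta is (alpha_i * beta_j - alpha_j * beta_i). Collecting: alpha ∧ beta = (x*(-2*x + 3*y)) dx ∧ dy.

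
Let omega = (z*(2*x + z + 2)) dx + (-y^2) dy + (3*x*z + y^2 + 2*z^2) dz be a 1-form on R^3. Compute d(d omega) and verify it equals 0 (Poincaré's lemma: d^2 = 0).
d(d omega) = 0

Step 1: d omega = sum_{i<j} (∂f_j/∂x_i - ∂f_i/∂x_j) dx_i ∧ dx_j:
  coeff of dx ∧ dy: 0
  coeff of dx ∧ dz: -2*x + z - 2
  coeff of dy ∧ dz: 2*y
Step 2: Apply d again to each 2-form coefficient. The only possible 3-form in R^3 is dx ∧ dy ∧ dz, with coefficient
  ∂(coeff of dy∧dz)/∂x - ∂(coeff of dx∧dz)/∂y + ∂(coeff of dx∧dy)/∂z
  = ∂/∂x (2*y) - ∂/∂y (-2*x + z - 2) + ∂/∂z (0).
Each of these terms simplifies to sums of mixed partials that cancel in pairs. The result is 0 (by equality of mixed partials for smooth functions — Schwarz / Clairaut).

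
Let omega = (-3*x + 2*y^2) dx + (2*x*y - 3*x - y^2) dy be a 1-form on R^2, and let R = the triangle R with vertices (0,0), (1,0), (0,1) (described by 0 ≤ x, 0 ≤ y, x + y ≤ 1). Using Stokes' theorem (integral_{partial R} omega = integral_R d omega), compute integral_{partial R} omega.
integral_(partial R) omega = -11/6

Stokes: integral_partial_R omega = integral_R d omega with d omega = (∂Q/∂x - ∂P/∂y) dx ∧ dy.
  ∂Q/∂x = 2*y - 3
  ∂P/∂y = 4*y
  integrand = ∂Q/∂x - ∂P/∂y = -2*y - 3.
Integrating over R: integral_0^1 integral_0^{1-x} (-2*y - 3) dy dx = -11/6.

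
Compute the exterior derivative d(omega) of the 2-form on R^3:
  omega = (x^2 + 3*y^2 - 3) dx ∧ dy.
d(omega) = 0

For a 2-form omega = sum_{i<j} g_{ij} dx_i ∧ dx_j, the exterior derivative is
  d(omega) = sum_{i<j} d(g_{ij}) ∧ dx_i ∧ dx_j = sum_{i<j, k} (∂g_{ij}/∂x_k) dx_k ∧ dx_i ∧ dx_j.
Expand each term, using dx_k ∧ dx_i ∧ dx_j = sgn(permutation) dx_{(a)} ∧ dx_{(b)} ∧ dx_{(c)} with (a < b < c) sorted:

Collecting like 3-forms: d(omega) = 0.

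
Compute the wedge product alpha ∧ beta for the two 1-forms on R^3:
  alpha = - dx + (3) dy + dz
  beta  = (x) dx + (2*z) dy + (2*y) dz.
alpha ∧ beta = (-3*x - 2*z) dx ∧ dy + (-x - 2*y) dx ∧ dz + (6*y - 2*z) dy ∧ dz

Distribute the wedge, using dx_i ∧ dx_j = -dx_j ∧ dx_i and dx_i ∧ dx_i = 0. For each pair (i, j) with i < j, the coefficient of dx_i ∧ dx_j in alpha ∧ beta is (alpha_i * beta_j - alpha_j * beta_i). Collecting: alpha ∧ beta = (-3*x - 2*z) dx ∧ dy + (-x - 2*y) dx ∧ dz + (6*y - 2*z) dy ∧ dz.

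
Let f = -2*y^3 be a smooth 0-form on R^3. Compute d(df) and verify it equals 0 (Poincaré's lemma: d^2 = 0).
d(df) = 0

Step 1: df = sum_i (∂f/∂x_i) dx_i = (0) dx + (-6*y^2) dy + (0) dz.
Step 2: Apply d again. Using the 1-form formula, the coefficient of dx ∧ dy in d(df) is ∂^2 f/∂x ∂y - ∂^2 f/∂y ∂x = (0) - (0) = 0 (equality of mixed partials for smooth f).
Similarly for dx ∧ dz and dy ∧ dz — all coefficients vanish. So d(df) = 0.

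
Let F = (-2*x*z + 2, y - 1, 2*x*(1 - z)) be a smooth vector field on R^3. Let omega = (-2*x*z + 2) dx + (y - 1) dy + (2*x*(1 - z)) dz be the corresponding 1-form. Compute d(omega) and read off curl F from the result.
d(omega) = (0) dy ∧ dz + (-2*x + 2*z - 2) dz ∧ dx + (0) dx ∧ dy; curl F = (0, -2*x + 2*z - 2, 0)

d omega = sum_{i<j} (∂f_j/∂x_i - ∂f_i/∂x_j) dx_i ∧ dx_j. Under the identification (dy ∧ dz, dz ∧ dx, dx ∧ dy) ↔ (e_x, e_y, e_z), the coefficients are exactly the components of curl F. Compute:
  ∂R/∂y - ∂Q/∂z = (0) - (0) = 0
  ∂P/∂z - ∂R/∂x = (-2*x) - (2 - 2*z) = -2*x + 2*z - 2
  ∂Q/∂x - ∂P/∂y = (0) - (0) = 0.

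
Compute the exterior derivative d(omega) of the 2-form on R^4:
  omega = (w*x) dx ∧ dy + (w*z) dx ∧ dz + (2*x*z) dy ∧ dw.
d(omega) = (x + 2*z) dx ∧ dy ∧ dw + (z) dx ∧ dz ∧ dw + (-2*x) dy ∧ dz ∧ dw

For a 2-form omega = sum_{i<j} g_{ij} dx_i ∧ dx_j, the exterior derivative is
  d(omega) = sum_{i<j} d(g_{ij}) ∧ dx_i ∧ dx_j = sum_{i<j, k} (∂g_{ij}/∂x_k) dx_k ∧ dx_i ∧ dx_j.
Expand each term, using dx_k ∧ dx_i ∧ dx_j = sgn(permutation) dx_{(a)} ∧ dx_{(b)} ∧ dx_{(c)} with (a < b < c) sorted:
  d(w*x) includes (∂/∂w)(w*x) dw = (x) dw, which multiplied by dx ∧ dy gives (x) dx ∧ dy ∧ dw
  d(w*z) includes (∂/∂w)(w*z) dw = (z) dw, which multiplied by dx ∧ dz gives (z) dx ∧ dz ∧ dw
  d(2*x*z) includes (∂/∂x)(2*x*z) dx = (2*z) dx, which multiplied by dy ∧ dw gives (2*z) dx ∧ dy ∧ dw
  d(2*x*z) includes (∂/∂z)(2*x*z) dz = (2*x) dz, which multiplied by dy ∧ dw gives (-2*x) dy ∧ dz ∧ dw
Collecting like 3-forms: d(omega) = (x + 2*z) dx ∧ dy ∧ dw + (z) dx ∧ dz ∧ dw + (-2*x) dy ∧ dz ∧ dw.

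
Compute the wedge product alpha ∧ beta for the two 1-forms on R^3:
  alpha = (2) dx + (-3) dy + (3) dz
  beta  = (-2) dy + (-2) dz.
alpha ∧ beta = (-4) dx ∧ dy + (-4) dx ∧ dz + (12) dy ∧ dz

Distribute the wedge, using dx_i ∧ dx_j = -dx_j ∧ dx_i and dx_i ∧ dx_i = 0. For each pair (i, j) with i < j, the coefficient of dx_i ∧ dx_j in alpha ∧ beta is (alpha_i * beta_j - alpha_j * beta_i). Collecting: alpha ∧ beta = (-4) dx ∧ dy + (-4) dx ∧ dz + (12) dy ∧ dz.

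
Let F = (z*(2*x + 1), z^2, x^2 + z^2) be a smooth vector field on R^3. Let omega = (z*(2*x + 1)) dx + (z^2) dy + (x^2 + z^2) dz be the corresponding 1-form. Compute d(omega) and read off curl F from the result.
d(omega) = (-2*z) dy ∧ dz + (1) dz ∧ dx + (0) dx ∧ dy; curl F = (-2*z, 1, 0)

d omega = sum_{i<j} (∂f_j/∂x_i - ∂f_i/∂x_j) dx_i ∧ dx_j. Under the identification (dy ∧ dz, dz ∧ dx, dx ∧ dy) ↔ (e_x, e_y, e_z), the coefficients are exactly the components of curl F. Compute:
  ∂R/∂y - ∂Q/∂z = (0) - (2*z) = -2*z
  ∂P/∂z - ∂R/∂x = (2*x + 1) - (2*x) = 1
  ∂Q/∂x - ∂P/∂y = (0) - (0) = 0.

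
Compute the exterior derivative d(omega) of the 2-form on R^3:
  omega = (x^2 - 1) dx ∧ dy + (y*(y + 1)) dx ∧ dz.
d(omega) = (-2*y - 1) dx ∧ dy ∧ dz

For a 2-form omega = sum_{i<j} g_{ij} dx_i ∧ dx_j, the exterior derivative is
  d(omega) = sum_{i<j} d(g_{ij}) ∧ dx_i ∧ dx_j = sum_{i<j, k} (∂g_{ij}/∂x_k) dx_k ∧ dx_i ∧ dx_j.
Expand each term, using dx_k ∧ dx_i ∧ dx_j = sgn(permutation) dx_{(a)} ∧ dx_{(b)} ∧ dx_{(c)} with (a < b < c) sorted:
  d(y*(y + 1)) includes (∂/∂y)(y*(y + 1)) dy = (2*y + 1) dy, which multiplied by dx ∧ dz gives (-2*y - 1) dx ∧ dy ∧ dz
Collecting like 3-forms: d(omega) = (-2*y - 1) dx ∧ dy ∧ dz.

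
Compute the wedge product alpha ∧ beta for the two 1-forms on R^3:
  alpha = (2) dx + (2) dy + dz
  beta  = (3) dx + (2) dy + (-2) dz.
alpha ∧ beta = (-2) dx ∧ dy + (-7) dx ∧ dz + (-6) dy ∧ dz

Distribute the wedge, using dx_i ∧ dx_j = -dx_j ∧ dx_i and dx_i ∧ dx_i = 0. For each pair (i, j) with i < j, the coefficient of dx_i ∧ dx_j in alpha ∧ beta is (alpha_i * beta_j - alpha_j * beta_i). Collecting: alpha ∧ beta = (-2) dx ∧ dy + (-7) dx ∧ dz + (-6) dy ∧ dz.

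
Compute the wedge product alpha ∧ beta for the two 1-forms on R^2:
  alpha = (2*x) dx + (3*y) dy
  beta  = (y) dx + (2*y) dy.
alpha ∧ beta = (y*(4*x - 3*y)) dx ∧ dy

Distribute the wedge, using dx_i ∧ dx_j = -dx_j ∧ dx_i and dx_i ∧ dx_i = 0. For each pair (i, j) with i < j, the coefficient of dx_i ∧ dx_j in alpha ∧ beta is (alpha_i * beta_j - alpha_j * beta_i). Collecting: alpha ∧ beta = (y*(4*x - 3*y)) dx ∧ dy.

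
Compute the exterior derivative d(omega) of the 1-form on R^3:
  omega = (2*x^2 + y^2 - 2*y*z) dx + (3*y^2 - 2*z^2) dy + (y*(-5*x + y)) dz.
d(omega) = (-2*y + 2*z) dx ∧ dy + (-3*y) dx ∧ dz + (-5*x + 2*y + 4*z) dy ∧ dz

For a 1-form omega = sum_i f_i dx_i, the exterior derivative is
  d(omega) = sum_{i < j} (∂f_j/∂x_i - ∂f_i/∂x_j) dx_i ∧ dx_j.
  coefficient of dx ∧ dy: ∂f_2/∂x - ∂f_1/∂y = ∂(3*y^2 - 2*z^2)/∂x - ∂(2*x^2 + y^2 - 2*y*z)/∂y = -2*y + 2*z
  coefficient of dx ∧ dz: ∂f_3/∂x - ∂f_1/∂z = ∂(y*(-5*x + y))/∂x - ∂(2*x^2 + y^2 - 2*y*z)/∂z = -3*y
  coefficient of dy ∧ dz: ∂f_3/∂y - ∂f_2/∂z = ∂(y*(-5*x + y))/∂y - ∂(3*y^2 - 2*z^2)/∂z = -5*x + 2*y + 4*z
Assembling: d(omega) = (-2*y + 2*z) dx ∧ dy + (-3*y) dx ∧ dz + (-5*x + 2*y + 4*z) dy ∧ dz.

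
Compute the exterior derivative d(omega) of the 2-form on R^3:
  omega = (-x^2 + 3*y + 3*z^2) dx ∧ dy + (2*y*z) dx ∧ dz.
d(omega) = (4*z) dx ∧ dy ∧ dz

For a 2-form omega = sum_{i<j} g_{ij} dx_i ∧ dx_j, the exterior derivative is
  d(omega) = sum_{i<j} d(g_{ij}) ∧ dx_i ∧ dx_j = sum_{i<j, k} (∂g_{ij}/∂x_k) dx_k ∧ dx_i ∧ dx_j.
Expand each term, using dx_k ∧ dx_i ∧ dx_j = sgn(permutation) dx_{(a)} ∧ dx_{(b)} ∧ dx_{(c)} with (a < b < c) sorted:
  d(-x^2 + 3*y + 3*z^2) includes (∂/∂z)(-x^2 + 3*y + 3*z^2) dz = (6*z) dz, which multiplied by dx ∧ dy gives (6*z) dx ∧ dy ∧ dz
  d(2*y*z) includes (∂/∂y)(2*y*z) dy = (2*z) dy, which multiplied by dx ∧ dz gives (-2*z) dx ∧ dy ∧ dz
Collecting like 3-forms: d(omega) = (4*z) dx ∧ dy ∧ dz.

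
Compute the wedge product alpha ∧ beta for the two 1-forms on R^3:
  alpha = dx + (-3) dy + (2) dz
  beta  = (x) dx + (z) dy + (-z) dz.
alpha ∧ beta = (3*x + z) dx ∧ dy + (-2*x - z) dx ∧ dz + (z) dy ∧ dz

Distribute the wedge, using dx_i ∧ dx_j = -dx_j ∧ dx_i and dx_i ∧ dx_i = 0. For each pair (i, j) with i < j, the coefficient of dx_i ∧ dx_j in alpha ∧ beta is (alpha_i * beta_j - alpha_j * beta_i). Collecting: alpha ∧ beta = (3*x + z) dx ∧ dy + (-2*x - z) dx ∧ dz + (z) dy ∧ dz.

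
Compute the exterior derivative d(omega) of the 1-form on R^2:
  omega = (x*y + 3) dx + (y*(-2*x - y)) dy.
d(omega) = (-x - 2*y) dx ∧ dy

For a 1-form omega = sum_i f_i dx_i, the exterior derivative is
  d(omega) = sum_{i < j} (∂f_j/∂x_i - ∂f_i/∂x_j) dx_i ∧ dx_j.
  coefficient of dx ∧ dy: ∂f_2/∂x - ∂f_1/∂y = ∂(y*(-2*x - y))/∂x - ∂(x*y + 3)/∂y = -x - 2*y
Assembling: d(omega) = (-x - 2*y) dx ∧ dy.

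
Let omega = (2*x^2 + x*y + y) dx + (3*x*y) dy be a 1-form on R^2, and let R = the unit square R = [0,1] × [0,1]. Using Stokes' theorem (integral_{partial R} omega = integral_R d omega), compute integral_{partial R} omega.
integral_(partial R) omega = 0

Stokes: integral_partial_R omega = integral_R d omega with d omega = (∂Q/∂x - ∂P/∂y) dx ∧ dy.
  ∂Q/∂x = 3*y
  ∂P/∂y = x + 1
  integrand = ∂Q/∂x - ∂P/∂y = -x + 3*y - 1.
Integrating over R: integral_0^1 integral_0^1 (-x + 3*y - 1) dx dy = 0.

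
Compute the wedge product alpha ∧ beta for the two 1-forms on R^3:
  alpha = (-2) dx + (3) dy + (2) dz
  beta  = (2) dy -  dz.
alpha ∧ beta = (-4) dx ∧ dy + (2) dx ∧ dz + (-7) dy ∧ dz

Distribute the wedge, using dx_i ∧ dx_j = -dx_j ∧ dx_i and dx_i ∧ dx_i = 0. For each pair (i, j) with i < j, the coefficient of dx_i ∧ dx_j in alpha ∧ beta is (alpha_i * beta_j - alpha_j * beta_i). Collecting: alpha ∧ beta = (-4) dx ∧ dy + (2) dx ∧ dz + (-7) dy ∧ dz.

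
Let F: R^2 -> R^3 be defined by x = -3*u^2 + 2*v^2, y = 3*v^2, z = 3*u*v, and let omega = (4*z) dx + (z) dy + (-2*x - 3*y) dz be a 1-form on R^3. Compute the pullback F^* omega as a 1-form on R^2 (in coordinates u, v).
F^* omega = (-54*u^2*v - 39*v^3) du + (18*u^3 + 27*u*v^2) dv

Using F^*(f dg) = (f ∘ F) d(g ∘ F), substitute each coordinate x_i by F_i(u, v) in f_i, and replace dx_i by d F_i = (∂F_i/∂u) du + (∂F_i/∂v) dv.
  For the x component: f_1(F) = 12*u*v; d F_1 = (-6*u) du + (4*v) dv
  For the y component: f_2(F) = 3*u*v; d F_2 = (0) du + (6*v) dv
  For the z component: f_3(F) = 6*u^2 - 13*v^2; d F_3 = (3*v) du + (3*u) dv
Combining and collecting du, dv coefficients:
  coeff of du: -54*u^2*v - 39*v^3
  coeff of dv: 18*u^3 + 27*u*v^2
F^* omega = (-54*u^2*v - 39*v^3) du + (18*u^3 + 27*u*v^2) dv.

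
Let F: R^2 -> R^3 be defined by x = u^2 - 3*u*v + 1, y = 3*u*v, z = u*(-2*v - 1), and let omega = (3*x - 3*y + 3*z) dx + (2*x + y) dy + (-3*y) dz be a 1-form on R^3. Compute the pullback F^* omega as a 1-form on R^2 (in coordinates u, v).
F^* omega = (6*u^3 - 51*u^2*v - 6*u^2 + 81*u*v^2 + 18*u*v + 6*u - 3*v) du + (3*u*(-u^2 + 27*u*v + 3*u - 1)) dv

Using F^*(f dg) = (f ∘ F) d(g ∘ F), substitute each coordinate x_i by F_i(u, v) in f_i, and replace dx_i by d F_i = (∂F_i/∂u) du + (∂F_i/∂v) dv.
  For the x component: f_1(F) = 3*u^2 - 24*u*v - 3*u + 3; d F_1 = (2*u - 3*v) du + (-3*u) dv
  For the y component: f_2(F) = 2*u^2 - 3*u*v + 2; d F_2 = (3*v) du + (3*u) dv
  For the z component: f_3(F) = -9*u*v; d F_3 = (-2*v - 1) du + (-2*u) dv
Combining and collecting du, dv coefficients:
  coeff of du: 6*u^3 - 51*u^2*v - 6*u^2 + 81*u*v^2 + 18*u*v + 6*u - 3*v
  coeff of dv: 3*u*(-u^2 + 27*u*v + 3*u - 1)
F^* omega = (6*u^3 - 51*u^2*v - 6*u^2 + 81*u*v^2 + 18*u*v + 6*u - 3*v) du + (3*u*(-u^2 + 27*u*v + 3*u - 1)) dv.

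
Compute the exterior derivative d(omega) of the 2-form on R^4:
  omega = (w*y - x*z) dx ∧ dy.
d(omega) = (-x) dx ∧ dy ∧ dz + (y) dx ∧ dy ∧ dw

For a 2-form omega = sum_{i<j} g_{ij} dx_i ∧ dx_j, the exterior derivative is
  d(omega) = sum_{i<j} d(g_{ij}) ∧ dx_i ∧ dx_j = sum_{i<j, k} (∂g_{ij}/∂x_k) dx_k ∧ dx_i ∧ dx_j.
Expand each term, using dx_k ∧ dx_i ∧ dx_j = sgn(permutation) dx_{(a)} ∧ dx_{(b)} ∧ dx_{(c)} with (a < b < c) sorted:
  d(w*y - x*z) includes (∂/∂z)(w*y - x*z) dz = (-x) dz, which multiplied by dx ∧ dy gives (-x) dx ∧ dy ∧ dz
  d(w*y - x*z) includes (∂/∂w)(w*y - x*z) dw = (y) dw, which multiplied by dx ∧ dy gives (y) dx ∧ dy ∧ dw
Collecting like 3-forms: d(omega) = (-x) dx ∧ dy ∧ dz + (y) dx ∧ dy ∧ dw.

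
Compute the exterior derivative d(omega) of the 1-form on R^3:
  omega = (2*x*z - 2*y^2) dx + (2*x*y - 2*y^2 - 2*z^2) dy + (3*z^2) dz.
d(omega) = (6*y) dx ∧ dy + (-2*x) dx ∧ dz + (4*z) dy ∧ dz

For a 1-form omega = sum_i f_i dx_i, the exterior derivative is
  d(omega) = sum_{i < j} (∂f_j/∂x_i - ∂f_i/∂x_j) dx_i ∧ dx_j.
  coefficient of dx ∧ dy: ∂f_2/∂x - ∂f_1/∂y = ∂(2*x*y - 2*y^2 - 2*z^2)/∂x - ∂(2*x*z - 2*y^2)/∂y = 6*y
  coefficient of dx ∧ dz: ∂f_3/∂x - ∂f_1/∂z = ∂(3*z^2)/∂x - ∂(2*x*z - 2*y^2)/∂z = -2*x
  coefficient of dy ∧ dz: ∂f_3/∂y - ∂f_2/∂z = ∂(3*z^2)/∂y - ∂(2*x*y - 2*y^2 - 2*z^2)/∂z = 4*z
Assembling: d(omega) = (6*y) dx ∧ dy + (-2*x) dx ∧ dz + (4*z) dy ∧ dz.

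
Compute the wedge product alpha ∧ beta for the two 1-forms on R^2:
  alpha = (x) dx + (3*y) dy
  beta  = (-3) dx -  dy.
alpha ∧ beta = (-x + 9*y) dx ∧ dy

Distribute the wedge, using dx_i ∧ dx_j = -dx_j ∧ dx_i and dx_i ∧ dx_i = 0. For each pair (i, j) with i < j, the coefficient of dx_i ∧ dx_j in alpha ∧ beta is (alpha_i * beta_j - alpha_j * beta_i). Collecting: alpha ∧ beta = (-x + 9*y) dx ∧ dy.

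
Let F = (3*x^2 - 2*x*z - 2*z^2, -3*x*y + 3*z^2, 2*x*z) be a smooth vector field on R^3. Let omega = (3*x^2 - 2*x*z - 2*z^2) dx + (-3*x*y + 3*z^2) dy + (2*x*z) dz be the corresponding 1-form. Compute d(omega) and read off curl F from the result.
d(omega) = (-6*z) dy ∧ dz + (-2*x - 6*z) dz ∧ dx + (-3*y) dx ∧ dy; curl F = (-6*z, -2*x - 6*z, -3*y)

d omega = sum_{i<j} (∂f_j/∂x_i - ∂f_i/∂x_j) dx_i ∧ dx_j. Under the identification (dy ∧ dz, dz ∧ dx, dx ∧ dy) ↔ (e_x, e_y, e_z), the coefficients are exactly the components of curl F. Compute:
  ∂R/∂y - ∂Q/∂z = (0) - (6*z) = -6*z
  ∂P/∂z - ∂R/∂x = (-2*x - 4*z) - (2*z) = -2*x - 6*z
  ∂Q/∂x - ∂P/∂y = (-3*y) - (0) = -3*y.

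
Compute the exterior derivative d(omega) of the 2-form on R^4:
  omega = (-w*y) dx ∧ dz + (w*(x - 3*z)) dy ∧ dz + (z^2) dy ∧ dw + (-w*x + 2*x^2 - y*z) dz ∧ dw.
d(omega) = (2*w) dx ∧ dy ∧ dz + (-w + 4*x - y) dx ∧ dz ∧ dw + (x - 6*z) dy ∧ dz ∧ dw

For a 2-form omega = sum_{i<j} g_{ij} dx_i ∧ dx_j, the exterior derivative is
  d(omega) = sum_{i<j} d(g_{ij}) ∧ dx_i ∧ dx_j = sum_{i<j, k} (∂g_{ij}/∂x_k) dx_k ∧ dx_i ∧ dx_j.
Expand each term, using dx_k ∧ dx_i ∧ dx_j = sgn(permutation) dx_{(a)} ∧ dx_{(b)} ∧ dx_{(c)} with (a < b < c) sorted:
  d(-w*y) includes (∂/∂y)(-w*y) dy = (-w) dy, which multiplied by dx ∧ dz gives (w) dx ∧ dy ∧ dz
  d(-w*y) includes (∂/∂w)(-w*y) dw = (-y) dw, which multiplied by dx ∧ dz gives (-y) dx ∧ dz ∧ dw
  d(w*(x - 3*z)) includes (∂/∂x)(w*(x - 3*z)) dx = (w) dx, which multiplied by dy ∧ dz gives (w) dx ∧ dy ∧ dz
  d(w*(x - 3*z)) includes (∂/∂w)(w*(x - 3*z)) dw = (x - 3*z) dw, which multiplied by dy ∧ dz gives (x - 3*z) dy ∧ dz ∧ dw
  d(z^2) includes (∂/∂z)(z^2) dz = (2*z) dz, which multiplied by dy ∧ dw gives (-2*z) dy ∧ dz ∧ dw
  d(-w*x + 2*x^2 - y*z) includes (∂/∂x)(-w*x + 2*x^2 - y*z) dx = (-w + 4*x) dx, which multiplied by dz ∧ dw gives (-w + 4*x) dx ∧ dz ∧ dw
  d(-w*x + 2*x^2 - y*z) includes (∂/∂y)(-w*x + 2*x^2 - y*z) dy = (-z) dy, which multiplied by dz ∧ dw gives (-z) dy ∧ dz ∧ dw
Collecting like 3-forms: d(omega) = (2*w) dx ∧ dy ∧ dz + (-w + 4*x - y) dx ∧ dz ∧ dw + (x - 6*z) dy ∧ dz ∧ dw.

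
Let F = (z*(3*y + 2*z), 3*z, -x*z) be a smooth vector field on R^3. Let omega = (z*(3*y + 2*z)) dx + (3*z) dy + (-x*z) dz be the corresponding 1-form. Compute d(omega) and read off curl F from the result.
d(omega) = (-3) dy ∧ dz + (3*y + 5*z) dz ∧ dx + (-3*z) dx ∧ dy; curl F = (-3, 3*y + 5*z, -3*z)

d omega = sum_{i<j} (∂f_j/∂x_i - ∂f_i/∂x_j) dx_i ∧ dx_j. Under the identification (dy ∧ dz, dz ∧ dx, dx ∧ dy) ↔ (e_x, e_y, e_z), the coefficients are exactly the components of curl F. Compute:
  ∂R/∂y - ∂Q/∂z = (0) - (3) = -3
  ∂P/∂z - ∂R/∂x = (3*y + 4*z) - (-z) = 3*y + 5*z
  ∂Q/∂x - ∂P/∂y = (0) - (3*z) = -3*z.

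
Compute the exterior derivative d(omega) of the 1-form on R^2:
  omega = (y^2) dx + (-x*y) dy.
d(omega) = (-3*y) dx ∧ dy

For a 1-form omega = sum_i f_i dx_i, the exterior derivative is
  d(omega) = sum_{i < j} (∂f_j/∂x_i - ∂f_i/∂x_j) dx_i ∧ dx_j.
  coefficient of dx ∧ dy: ∂f_2/∂x - ∂f_1/∂y = ∂(-x*y)/∂x - ∂(y^2)/∂y = -3*y
Assembling: d(omega) = (-3*y) dx ∧ dy.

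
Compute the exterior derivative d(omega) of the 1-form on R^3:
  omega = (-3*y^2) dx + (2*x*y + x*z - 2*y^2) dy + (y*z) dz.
d(omega) = (8*y + z) dx ∧ dy + (-x + z) dy ∧ dz

For a 1-form omega = sum_i f_i dx_i, the exterior derivative is
  d(omega) = sum_{i < j} (∂f_j/∂x_i - ∂f_i/∂x_j) dx_i ∧ dx_j.
  coefficient of dx ∧ dy: ∂f_2/∂x - ∂f_1/∂y = ∂(2*x*y + x*z - 2*y^2)/∂x - ∂(-3*y^2)/∂y = 8*y + z
  coefficient of dy ∧ dz: ∂f_3/∂y - ∂f_2/∂z = ∂(y*z)/∂y - ∂(2*x*y + x*z - 2*y^2)/∂z = -x + z
Assembling: d(omega) = (8*y + z) dx ∧ dy + (-x + z) dy ∧ dz.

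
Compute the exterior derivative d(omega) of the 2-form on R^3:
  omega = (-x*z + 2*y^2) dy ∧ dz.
d(omega) = (-z) dx ∧ dy ∧ dz

For a 2-form omega = sum_{i<j} g_{ij} dx_i ∧ dx_j, the exterior derivative is
  d(omega) = sum_{i<j} d(g_{ij}) ∧ dx_i ∧ dx_j = sum_{i<j, k} (∂g_{ij}/∂x_k) dx_k ∧ dx_i ∧ dx_j.
Expand each term, using dx_k ∧ dx_i ∧ dx_j = sgn(permutation) dx_{(a)} ∧ dx_{(b)} ∧ dx_{(c)} with (a < b < c) sorted:
  d(-x*z + 2*y^2) includes (∂/∂x)(-x*z + 2*y^2) dx = (-z) dx, which multiplied by dy ∧ dz gives (-z) dx ∧ dy ∧ dz
Collecting like 3-forms: d(omega) = (-z) dx ∧ dy ∧ dz.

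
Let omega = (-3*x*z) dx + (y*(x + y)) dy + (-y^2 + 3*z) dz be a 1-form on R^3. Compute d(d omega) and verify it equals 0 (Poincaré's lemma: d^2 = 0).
d(d omega) = 0

Step 1: d omega = sum_{i<j} (∂f_j/∂x_i - ∂f_i/∂x_j) dx_i ∧ dx_j:
  coeff of dx ∧ dy: y
  coeff of dx ∧ dz: 3*x
  coeff of dy ∧ dz: -2*y
Step 2: Apply d again to each 2-form coefficient. The only possible 3-form in R^3 is dx ∧ dy ∧ dz, with coefficient
  ∂(coeff of dy∧dz)/∂x - ∂(coeff of dx∧dz)/∂y + ∂(coeff of dx∧dy)/∂z
  = ∂/∂x (-2*y) - ∂/∂y (3*x) + ∂/∂z (y).
Each of these terms simplifies to sums of mixed partials that cancel in pairs. The result is 0 (by equality of mixed partials for smooth functions — Schwarz / Clairaut).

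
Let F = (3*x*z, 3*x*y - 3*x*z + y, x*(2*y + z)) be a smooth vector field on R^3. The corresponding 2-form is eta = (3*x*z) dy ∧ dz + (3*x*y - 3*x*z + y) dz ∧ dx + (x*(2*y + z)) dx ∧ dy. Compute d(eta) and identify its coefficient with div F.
d(eta) = (4*x + 3*z + 1) dx ∧ dy ∧ dz; div F = 4*x + 3*z + 1

For a 2-form in R^3 of the form above, applying d gives a 3-form with coefficient ∂P/∂x + ∂Q/∂y + ∂R/∂z:
  ∂P/∂x = 3*z
  ∂Q/∂y = 3*x + 1
  ∂R/∂z = x
Sum = 4*x + 3*z + 1, which is exactly div F.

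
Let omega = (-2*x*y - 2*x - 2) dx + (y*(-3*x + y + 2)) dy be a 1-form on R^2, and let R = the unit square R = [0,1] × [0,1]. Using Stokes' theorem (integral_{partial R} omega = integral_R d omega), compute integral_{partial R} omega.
integral_(partial R) omega = -1/2

Stokes: integral_partial_R omega = integral_R d omega with d omega = (∂Q/∂x - ∂P/∂y) dx ∧ dy.
  ∂Q/∂x = -3*y
  ∂P/∂y = -2*x
  integrand = ∂Q/∂x - ∂P/∂y = 2*x - 3*y.
Integrating over R: integral_0^1 integral_0^1 (2*x - 3*y) dx dy = -1/2.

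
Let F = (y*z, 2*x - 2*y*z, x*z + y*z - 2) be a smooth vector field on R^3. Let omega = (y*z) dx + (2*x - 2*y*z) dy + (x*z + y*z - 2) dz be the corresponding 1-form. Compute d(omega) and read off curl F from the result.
d(omega) = (2*y + z) dy ∧ dz + (y - z) dz ∧ dx + (2 - z) dx ∧ dy; curl F = (2*y + z, y - z, 2 - z)

d omega = sum_{i<j} (∂f_j/∂x_i - ∂f_i/∂x_j) dx_i ∧ dx_j. Under the identification (dy ∧ dz, dz ∧ dx, dx ∧ dy) ↔ (e_x, e_y, e_z), the coefficients are exactly the components of curl F. Compute:
  ∂R/∂y - ∂Q/∂z = (z) - (-2*y) = 2*y + z
  ∂P/∂z - ∂R/∂x = (y) - (z) = y - z
  ∂Q/∂x - ∂P/∂y = (2) - (z) = 2 - z.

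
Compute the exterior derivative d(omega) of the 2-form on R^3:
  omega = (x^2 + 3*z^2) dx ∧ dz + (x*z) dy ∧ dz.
d(omega) = (z) dx ∧ dy ∧ dz

For a 2-form omega = sum_{i<j} g_{ij} dx_i ∧ dx_j, the exterior derivative is
  d(omega) = sum_{i<j} d(g_{ij}) ∧ dx_i ∧ dx_j = sum_{i<j, k} (∂g_{ij}/∂x_k) dx_k ∧ dx_i ∧ dx_j.
Expand each term, using dx_k ∧ dx_i ∧ dx_j = sgn(permutation) dx_{(a)} ∧ dx_{(b)} ∧ dx_{(c)} with (a < b < c) sorted:
  d(x*z) includes (∂/∂x)(x*z) dx = (z) dx, which multiplied by dy ∧ dz gives (z) dx ∧ dy ∧ dz
Collecting like 3-forms: d(omega) = (z) dx ∧ dy ∧ dz.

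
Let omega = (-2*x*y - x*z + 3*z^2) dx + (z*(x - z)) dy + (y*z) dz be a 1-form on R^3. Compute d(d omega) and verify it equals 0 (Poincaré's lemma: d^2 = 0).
d(d omega) = 0

Step 1: d omega = sum_{i<j} (∂f_j/∂x_i - ∂f_i/∂x_j) dx_i ∧ dx_j:
  coeff of dx ∧ dy: 2*x + z
  coeff of dx ∧ dz: x - 6*z
  coeff of dy ∧ dz: -x + 3*z
Step 2: Apply d again to each 2-form coefficient. The only possible 3-form in R^3 is dx ∧ dy ∧ dz, with coefficient
  ∂(coeff of dy∧dz)/∂x - ∂(coeff of dx∧dz)/∂y + ∂(coeff of dx∧dy)/∂z
  = ∂/∂x (-x + 3*z) - ∂/∂y (x - 6*z) + ∂/∂z (2*x + z).
Each of these terms simplifies to sums of mixed partials that cancel in pairs. The result is 0 (by equality of mixed partials for smooth functions — Schwarz / Clairaut).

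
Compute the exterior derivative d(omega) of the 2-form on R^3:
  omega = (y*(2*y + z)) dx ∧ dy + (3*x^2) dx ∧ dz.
d(omega) = (y) dx ∧ dy ∧ dz

For a 2-form omega = sum_{i<j} g_{ij} dx_i ∧ dx_j, the exterior derivative is
  d(omega) = sum_{i<j} d(g_{ij}) ∧ dx_i ∧ dx_j = sum_{i<j, k} (∂g_{ij}/∂x_k) dx_k ∧ dx_i ∧ dx_j.
Expand each term, using dx_k ∧ dx_i ∧ dx_j = sgn(permutation) dx_{(a)} ∧ dx_{(b)} ∧ dx_{(c)} with (a < b < c) sorted:
  d(y*(2*y + z)) includes (∂/∂z)(y*(2*y + z)) dz = (y) dz, which multiplied by dx ∧ dy gives (y) dx ∧ dy ∧ dz
Collecting like 3-forms: d(omega) = (y) dx ∧ dy ∧ dz.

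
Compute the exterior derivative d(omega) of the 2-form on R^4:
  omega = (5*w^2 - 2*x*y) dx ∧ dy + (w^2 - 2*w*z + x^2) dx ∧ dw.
d(omega) = (10*w) dx ∧ dy ∧ dw + (2*w) dx ∧ dz ∧ dw

For a 2-form omega = sum_{i<j} g_{ij} dx_i ∧ dx_j, the exterior derivative is
  d(omega) = sum_{i<j} d(g_{ij}) ∧ dx_i ∧ dx_j = sum_{i<j, k} (∂g_{ij}/∂x_k) dx_k ∧ dx_i ∧ dx_j.
Expand each term, using dx_k ∧ dx_i ∧ dx_j = sgn(permutation) dx_{(a)} ∧ dx_{(b)} ∧ dx_{(c)} with (a < b < c) sorted:
  d(5*w^2 - 2*x*y) includes (∂/∂w)(5*w^2 - 2*x*y) dw = (10*w) dw, which multiplied by dx ∧ dy gives (10*w) dx ∧ dy ∧ dw
  d(w^2 - 2*w*z + x^2) includes (∂/∂z)(w^2 - 2*w*z + x^2) dz = (-2*w) dz, which multiplied by dx ∧ dw gives (2*w) dx ∧ dz ∧ dw
Collecting like 3-forms: d(omega) = (10*w) dx ∧ dy ∧ dw + (2*w) dx ∧ dz ∧ dw.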